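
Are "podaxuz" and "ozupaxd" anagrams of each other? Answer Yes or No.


String 1: 'podaxuz' -> sorted: 'adopuxz'
String 2: 'ozupaxd' -> sorted: 'adopuxz'
Compare sorted forms: 'adopuxz' == 'adopuxz'
Anagram: Yes


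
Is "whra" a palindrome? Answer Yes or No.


Input string: 'whra'
Reversed: 'arhw'
Compare pairs: s[0]='w' vs s[3]='a' (mismatch), s[1]='h' vs s[2]='r' (mismatch)
Palindrome: No


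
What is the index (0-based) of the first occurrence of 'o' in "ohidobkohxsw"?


Input string: 'ohidobkohxsw'
Target: 'o'
Scanning left to right: s[0]='o'
First match at index: 0


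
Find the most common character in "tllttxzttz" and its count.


Input: 'tllttxzttz'
Operation: tally each character
Counts: 'l':2, 't':5, 'x':1, 'z':2
Maximum: 't' appears 5 times


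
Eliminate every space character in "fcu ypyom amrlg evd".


Input string: 'fcu ypyom amrlg evd'
Operation: remove all spaces
Words: 'fcu', 'ypyom', 'amrlg', 'evd'
Join without spaces: fcuypyomamrlgevd


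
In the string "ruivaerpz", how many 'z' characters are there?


Input string: 'ruivaerpz'
Target character: 'z'
Scan each position: s[8]='z'
Matches found at indices: 8
Total: 1


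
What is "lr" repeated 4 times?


Input string: 'lr'
Operation: repeat 4 times
Concatenation: 'lr' + 'lr' + 'lr' + 'lr'
Result: lrlrlrlr


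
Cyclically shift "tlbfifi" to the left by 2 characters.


Input: 'tlbfifi', shift = 2
Operation: split at index 2 and swap parts
Front part s[0:2] = 'tl'
Back part s[2:] = 'bfifi'
Rotated = back + front = 'bfifi' + 'tl'
Result: bfifitl


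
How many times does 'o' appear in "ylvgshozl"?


Input string: 'ylvgshozl'
Target character: 'o'
Scan each position: s[6]='o'
Matches found at indices: 6
Total: 1


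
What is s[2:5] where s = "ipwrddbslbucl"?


Input string: 'ipwrddbslbucl'
Operation: slice [2:5]
Extract characters: s[2]='w', s[3]='r', s[4]='d'
Result: wrd


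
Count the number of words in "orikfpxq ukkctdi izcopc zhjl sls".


Input string: 'orikfpxq ukkctdi izcopc zhjl sls'
Operation: split by spaces
Words found: 'orikfpxq', 'ukkctdi', 'izcopc', 'zhjl', 'sls'
Word count: 5


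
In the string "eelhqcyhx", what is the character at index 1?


Input string: 'eelhqcyhx'
Operation: get character at index 1
Index mapping: s[0]='e', s[1]='e'
Result: 'e'


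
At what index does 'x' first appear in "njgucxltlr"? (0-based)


Input string: 'njgucxltlr'
Target: 'x'
Scanning left to right: s[0]='n', s[1]='j', s[2]='g', s[3]='u', s[4]='c', s[5]='x'
First match at index: 5


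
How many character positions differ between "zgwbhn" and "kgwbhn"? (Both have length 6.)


String 1: 'zgwbhn'
String 2: 'kgwbhn'
Compare each position: pos 0: 'z'!='k', pos 1: 'g'=='g', pos 2: 'w'=='w', pos 3: 'b'=='b', pos 4: 'h'=='h', pos 5: 'n'=='n'
Differing positions: 1
Hamming distance: 1


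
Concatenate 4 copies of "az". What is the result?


Input string: 'az'
Operation: repeat 4 times
Concatenation: 'az' + 'az' + 'az' + 'az'
Result: azazazaz


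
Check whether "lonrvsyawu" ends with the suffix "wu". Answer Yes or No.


Input string: 'lonrvsyawu'
Suffix to check: 'wu'
Last 2 characters of input: 'wu'
Match: True
Result: Yes


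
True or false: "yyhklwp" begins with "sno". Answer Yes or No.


Input string: 'yyhklwp'
Prefix to check: 'sno'
First 3 characters of input: 'yyh'
Match: False
Result: No


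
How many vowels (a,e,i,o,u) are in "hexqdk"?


Input string: 'hexqdk'
Operation: count vowels (a, e, i, o, u)
Scan: s[0]='h', s[1]='e' (vowel), s[2]='x', s[3]='q', s[4]='d', s[5]='k'
Vowels found: 1
Result: 1


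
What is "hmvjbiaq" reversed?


Input string: 'hmvjbiaq'
Operation: reverse character order
Original order: 'h' -> 'm' -> 'v' -> 'j' -> 'b' -> 'i' -> 'a' -> 'q'
Reversed order: 'q' -> 'a' -> 'i' -> 'b' -> 'j' -> 'v' -> 'm' -> 'h'
Result: qaibjvmh


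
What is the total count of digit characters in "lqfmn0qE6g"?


Input string: 'lqfmn0qE6g'
Operation: count digit characters (0-9)
Scan: 'l', 'q', 'f', 'm', 'n', '0'(digit), 'q', 'E', '6'(digit), 'g'
Digits found: 2
Result: 2


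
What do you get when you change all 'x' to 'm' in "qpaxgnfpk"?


Input string: 'qpaxgnfpk'
Operation: replace 'x' with 'm'
Positions of 'x': 3
After replacement: qpamgnfpk


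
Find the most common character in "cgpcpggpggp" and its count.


Input: 'cgpcpggpggp'
Operation: tally each character
Counts: 'c':2, 'g':5, 'p':4
Maximum: 'g' appears 5 times


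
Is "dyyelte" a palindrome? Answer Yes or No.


Input string: 'dyyelte'
Reversed: 'etleyyd'
Compare pairs: s[0]='d' vs s[6]='e' (mismatch), s[1]='y' vs s[5]='t' (mismatch), s[2]='y' vs s[4]='l' (mismatch)
Palindrome: No


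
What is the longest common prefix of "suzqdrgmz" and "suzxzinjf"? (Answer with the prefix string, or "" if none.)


String 1: 'suzqdrgmz'
String 2: 'suzxzinjf'
Compare position by position:
pos 0: 's' vs 's' match
pos 1: 'u' vs 'u' match
pos 2: 'z' vs 'z' match
pos 3: 'q' vs 'x' differ -> stop
Longest common prefix: "suz" (length 3)


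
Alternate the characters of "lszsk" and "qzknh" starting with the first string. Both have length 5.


String 1: 'lszsk'
String 2: 'qzknh'
Operation: alternate characters
Pairs: 'l'+'q', 's'+'z', 'z'+'k', 's'+'n', 'k'+'h'
Result: lqszzksnkh


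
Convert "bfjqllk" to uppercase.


Input string: 'bfjqllk'
Operation: convert each letter to uppercase
Mapping: 'b'->'B', 'f'->'F', 'j'->'J', 'q'->'Q', 'l'->'L', 'l'->'L', 'k'->'K'
Result: BFJQLLK


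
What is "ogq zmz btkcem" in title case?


Input string: 'ogq zmz btkcem'
Operation: capitalize first letter of each word
Word transformations: 'ogq'->'Ogq', 'zmz'->'Zmz', 'btkcem'->'Btkcem'
Result: Ogq Zmz Btkcem


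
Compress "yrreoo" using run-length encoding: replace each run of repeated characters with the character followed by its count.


Input: 'yrreoo'
Operation: identify consecutive runs
Runs: 'y' -> y1, 'rr' -> r2, 'e' -> e1, 'oo' -> o2
Encoded: y1r2e1o2


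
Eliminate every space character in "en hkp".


Input string: 'en hkp'
Operation: remove all spaces
Words: 'en', 'hkp'
Join without spaces: enhkp


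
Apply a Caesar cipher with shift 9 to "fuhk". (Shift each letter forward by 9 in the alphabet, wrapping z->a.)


Input: 'fuhk', shift = 9
Operation: for each letter, (position + 9) mod 26
Mapping: 'f'(5+9=14)->'o', 'u'(20+9=29, 29 mod 26=3)->'d', 'h'(7+9=16)->'q', 'k'(10+9=19)->'t'
Result: odqt


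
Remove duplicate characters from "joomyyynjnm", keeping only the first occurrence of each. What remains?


Input: 'joomyyynjnm'
Operation: keep first occurrence of each character
Scan: s[0]='j' new -> keep; s[1]='o' new -> keep; s[2]='o' seen -> skip; s[3]='m' new -> keep; s[4]='y' new -> keep; s[5]='y' seen -> skip; s[6]='y' seen -> skip; s[7]='n' new -> keep; s[8]='j' seen -> skip; s[9]='n' seen -> skip; s[10]='m' seen -> skip
Result: jomyn


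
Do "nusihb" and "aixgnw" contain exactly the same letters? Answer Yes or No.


String 1: 'nusihb' -> sorted: 'bhinsu'
String 2: 'aixgnw' -> sorted: 'aginwx'
Compare sorted forms: 'bhinsu' != 'aginwx'
Anagram: No


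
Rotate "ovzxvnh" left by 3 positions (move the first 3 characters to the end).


Input: 'ovzxvnh', shift = 3
Operation: split at index 3 and swap parts
Front part s[0:3] = 'ovz'
Back part s[3:] = 'xvnh'
Rotated = back + front = 'xvnh' + 'ovz'
Result: xvnhovz


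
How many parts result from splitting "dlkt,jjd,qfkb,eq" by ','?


Input string: 'dlkt,jjd,qfkb,eq'
Delimiter: ','
Split result: 'dlkt', 'jjd', 'qfkb', 'eq'
Number of parts: 4


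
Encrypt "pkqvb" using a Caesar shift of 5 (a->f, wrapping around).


Input: 'pkqvb', shift = 5
Operation: for each letter, (position + 5) mod 26
Mapping: 'p'(15+5=20)->'u', 'k'(10+5=15)->'p', 'q'(16+5=21)->'v', 'v'(21+5=26, 26 mod 26=0)->'a', 'b'(1+5=6)->'g'
Result: upvag


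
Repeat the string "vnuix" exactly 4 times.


Input string: 'vnuix'
Operation: repeat 4 times
Concatenation: 'vnuix' + 'vnuix' + 'vnuix' + 'vnuix'
Result: vnuixvnuixvnuixvnuix


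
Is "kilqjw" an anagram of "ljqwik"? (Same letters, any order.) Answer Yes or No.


String 1: 'ljqwik' -> sorted: 'ijklqw'
String 2: 'kilqjw' -> sorted: 'ijklqw'
Compare sorted forms: 'ijklqw' == 'ijklqw'
Anagram: Yes


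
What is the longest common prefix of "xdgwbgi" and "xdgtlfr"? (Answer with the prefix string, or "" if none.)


String 1: 'xdgwbgi'
String 2: 'xdgtlfr'
Compare position by position:
pos 0: 'x' vs 'x' match
pos 1: 'd' vs 'd' match
pos 2: 'g' vs 'g' match
pos 3: 'w' vs 't' differ -> stop
Longest common prefix: "xdg" (length 3)


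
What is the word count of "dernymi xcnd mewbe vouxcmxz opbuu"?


Input string: 'dernymi xcnd mewbe vouxcmxz opbuu'
Operation: split by spaces
Words found: 'dernymi', 'xcnd', 'mewbe', 'vouxcmxz', 'opbuu'
Word count: 5


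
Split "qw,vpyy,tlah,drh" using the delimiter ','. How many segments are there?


Input string: 'qw,vpyy,tlah,drh'
Delimiter: ','
Split result: 'qw', 'vpyy', 'tlah', 'drh'
Number of parts: 4


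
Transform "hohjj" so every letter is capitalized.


Input string: 'hohjj'
Operation: convert each letter to uppercase
Mapping: 'h'->'H', 'o'->'O', 'h'->'H', 'j'->'J', 'j'->'J'
Result: HOHJJ


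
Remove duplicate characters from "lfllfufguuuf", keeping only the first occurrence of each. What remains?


Input: 'lfllfufguuuf'
Operation: keep first occurrence of each character
Scan: s[0]='l' new -> keep; s[1]='f' new -> keep; s[2]='l' seen -> skip; s[3]='l' seen -> skip; s[4]='f' seen -> skip; s[5]='u' new -> keep; s[6]='f' seen -> skip; s[7]='g' new -> keep; s[8]='u' seen -> skip; s[9]='u' seen -> skip; s[10]='u' seen -> skip; s[11]='f' seen -> skip
Result: lfug


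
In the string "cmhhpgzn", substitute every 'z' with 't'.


Input string: 'cmhhpgzn'
Operation: replace 'z' with 't'
Positions of 'z': 6
After replacement: cmhhpgtn


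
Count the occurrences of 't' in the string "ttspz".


Input string: 'ttspz'
Target character: 't'
Scan each position: s[0]='t', s[1]='t'
Matches found at indices: 0, 1
Total: 2


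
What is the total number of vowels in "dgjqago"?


Input string: 'dgjqago'
Operation: count vowels (a, e, i, o, u)
Scan: s[0]='d', s[1]='g', s[2]='j', s[3]='q', s[4]='a' (vowel), s[5]='g', s[6]='o' (vowel)
Vowels found: 2
Result: 2


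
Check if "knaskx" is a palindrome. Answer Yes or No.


Input string: 'knaskx'
Reversed: 'xksank'
Compare pairs: s[0]='k' vs s[5]='x' (mismatch), s[1]='n' vs s[4]='k' (mismatch), s[2]='a' vs s[3]='s' (mismatch)
Palindrome: No


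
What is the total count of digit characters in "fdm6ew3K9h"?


Input string: 'fdm6ew3K9h'
Operation: count digit characters (0-9)
Scan: 'f', 'd', 'm', '6'(digit), 'e', 'w', '3'(digit), 'K', '9'(digit), 'h'
Digits found: 3
Result: 3


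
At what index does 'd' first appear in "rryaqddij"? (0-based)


Input string: 'rryaqddij'
Target: 'd'
Scanning left to right: s[0]='r', s[1]='r', s[2]='y', s[3]='a', s[4]='q', s[5]='d'
First match at index: 5


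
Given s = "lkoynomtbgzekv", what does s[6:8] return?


Input string: 'lkoynomtbgzekv'
Operation: slice [6:8]
Extract characters: s[6]='m', s[7]='t'
Result: mt


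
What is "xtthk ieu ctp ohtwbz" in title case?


Input string: 'xtthk ieu ctp ohtwbz'
Operation: capitalize first letter of each word
Word transformations: 'xtthk'->'Xtthk', 'ieu'->'Ieu', 'ctp'->'Ctp', 'ohtwbz'->'Ohtwbz'
Result: Xtthk Ieu Ctp Ohtwbz


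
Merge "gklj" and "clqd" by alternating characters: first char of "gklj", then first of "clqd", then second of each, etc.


String 1: 'gklj'
String 2: 'clqd'
Operation: alternate characters
Pairs: 'g'+'c', 'k'+'l', 'l'+'q', 'j'+'d'
Result: gckllqjd


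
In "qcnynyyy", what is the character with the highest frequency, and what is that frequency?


Input: 'qcnynyyy'
Operation: tally each character
Counts: 'c':1, 'n':2, 'q':1, 'y':4
Maximum: 'y' appears 4 times


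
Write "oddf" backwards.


Input string: 'oddf'
Operation: reverse character order
Original order: 'o' -> 'd' -> 'd' -> 'f'
Reversed order: 'f' -> 'd' -> 'd' -> 'o'
Result: fddo


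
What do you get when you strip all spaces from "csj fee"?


Input string: 'csj fee'
Operation: remove all spaces
Words: 'csj', 'fee'
Join without spaces: csjfee


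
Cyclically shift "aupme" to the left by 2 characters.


Input: 'aupme', shift = 2
Operation: split at index 2 and swap parts
Front part s[0:2] = 'au'
Back part s[2:] = 'pme'
Rotated = back + front = 'pme' + 'au'
Result: pmeau


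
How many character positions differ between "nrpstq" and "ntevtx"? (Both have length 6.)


String 1: 'nrpstq'
String 2: 'ntevtx'
Compare each position: pos 0: 'n'=='n', pos 1: 'r'!='t', pos 2: 'p'!='e', pos 3: 's'!='v', pos 4: 't'=='t', pos 5: 'q'!='x'
Differing positions: 4
Hamming distance: 4


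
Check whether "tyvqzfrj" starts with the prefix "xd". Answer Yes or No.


Input string: 'tyvqzfrj'
Prefix to check: 'xd'
First 2 characters of input: 'ty'
Match: False
Result: No


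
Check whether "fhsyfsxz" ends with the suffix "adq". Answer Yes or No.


Input string: 'fhsyfsxz'
Suffix to check: 'adq'
Last 3 characters of input: 'sxz'
Match: False
Result: No


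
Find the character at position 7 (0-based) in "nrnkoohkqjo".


Input string: 'nrnkoohkqjo'
Operation: get character at index 7
Index mapping: s[0]='n', s[1]='r', s[2]='n', s[3]='k', s[4]='o', s[5]='o', s[6]='h', s[7]='k'
Result: 'k'


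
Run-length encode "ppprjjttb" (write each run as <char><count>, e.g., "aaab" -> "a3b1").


Input: 'ppprjjttb'
Operation: identify consecutive runs
Runs: 'ppp' -> p3, 'r' -> r1, 'jj' -> j2, 'tt' -> t2, 'b' -> b1
Encoded: p3r1j2t2b1


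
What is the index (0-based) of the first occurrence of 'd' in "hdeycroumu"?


Input string: 'hdeycroumu'
Target: 'd'
Scanning left to right: s[0]='h', s[1]='d'
First match at index: 1


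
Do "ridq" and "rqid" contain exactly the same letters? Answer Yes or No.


String 1: 'ridq' -> sorted: 'diqr'
String 2: 'rqid' -> sorted: 'diqr'
Compare sorted forms: 'diqr' == 'diqr'
Anagram: Yes


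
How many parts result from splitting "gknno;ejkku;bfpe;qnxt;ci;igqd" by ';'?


Input string: 'gknno;ejkku;bfpe;qnxt;ci;igqd'
Delimiter: ';'
Split result: 'gknno', 'ejkku', 'bfpe', 'qnxt', 'ci', 'igqd'
Number of parts: 6


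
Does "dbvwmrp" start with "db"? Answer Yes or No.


Input string: 'dbvwmrp'
Prefix to check: 'db'
First 2 characters of input: 'db'
Match: True
Result: Yes


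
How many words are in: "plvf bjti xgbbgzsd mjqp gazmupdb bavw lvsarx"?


Input string: 'plvf bjti xgbbgzsd mjqp gazmupdb bavw lvsarx'
Operation: split by spaces
Words found: 'plvf', 'bjti', 'xgbbgzsd', 'mjqp', 'gazmupdb', 'bavw', 'lvsarx'
Word count: 7


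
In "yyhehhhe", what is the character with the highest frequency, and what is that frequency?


Input: 'yyhehhhe'
Operation: tally each character
Counts: 'e':2, 'h':4, 'y':2
Maximum: 'h' appears 4 times


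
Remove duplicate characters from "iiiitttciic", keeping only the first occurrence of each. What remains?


Input: 'iiiitttciic'
Operation: keep first occurrence of each character
Scan: s[0]='i' new -> keep; s[1]='i' seen -> skip; s[2]='i' seen -> skip; s[3]='i' seen -> skip; s[4]='t' new -> keep; s[5]='t' seen -> skip; s[6]='t' seen -> skip; s[7]='c' new -> keep; s[8]='i' seen -> skip; s[9]='i' seen -> skip; s[10]='c' seen -> skip
Result: itc


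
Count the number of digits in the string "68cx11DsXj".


Input string: '68cx11DsXj'
Operation: count digit characters (0-9)
Scan: '6'(digit), '8'(digit), 'c', 'x', '1'(digit), '1'(digit), 'D', 's', 'X', 'j'
Digits found: 4
Result: 4


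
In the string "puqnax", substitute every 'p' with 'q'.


Input string: 'puqnax'
Operation: replace 'p' with 'q'
Positions of 'p': 0
After replacement: quqnax


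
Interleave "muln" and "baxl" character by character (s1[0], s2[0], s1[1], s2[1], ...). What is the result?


String 1: 'muln'
String 2: 'baxl'
Operation: alternate characters
Pairs: 'm'+'b', 'u'+'a', 'l'+'x', 'n'+'l'
Result: mbualxnl


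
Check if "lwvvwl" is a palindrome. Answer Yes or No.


Input string: 'lwvvwl'
Reversed: 'lwvvwl'
Compare pairs: s[0]='l' vs s[5]='l' (match), s[1]='w' vs s[4]='w' (match), s[2]='v' vs s[3]='v' (match)
Palindrome: Yes


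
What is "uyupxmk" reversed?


Input string: 'uyupxmk'
Operation: reverse character order
Original order: 'u' -> 'y' -> 'u' -> 'p' -> 'x' -> 'm' -> 'k'
Reversed order: 'k' -> 'm' -> 'x' -> 'p' -> 'u' -> 'y' -> 'u'
Result: kmxpuyu


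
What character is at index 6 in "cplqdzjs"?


Input string: 'cplqdzjs'
Operation: get character at index 6
Index mapping: s[0]='c', s[1]='p', s[2]='l', s[3]='q', s[4]='d', s[5]='z', s[6]='j'
Result: 'j'


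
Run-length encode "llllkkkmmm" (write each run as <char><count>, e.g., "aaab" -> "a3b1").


Input: 'llllkkkmmm'
Operation: identify consecutive runs
Runs: 'llll' -> l4, 'kkk' -> k3, 'mmm' -> m3
Encoded: l4k3m3


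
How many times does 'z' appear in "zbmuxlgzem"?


Input string: 'zbmuxlgzem'
Target character: 'z'
Scan each position: s[0]='z', s[7]='z'
Matches found at indices: 0, 7
Total: 2


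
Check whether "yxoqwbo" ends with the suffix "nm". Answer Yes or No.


Input string: 'yxoqwbo'
Suffix to check: 'nm'
Last 2 characters of input: 'bo'
Match: False
Result: No


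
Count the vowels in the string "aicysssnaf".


Input string: 'aicysssnaf'
Operation: count vowels (a, e, i, o, u)
Scan: s[0]='a' (vowel), s[1]='i' (vowel), s[2]='c', s[3]='y', s[4]='s', s[5]='s', s[6]='s', s[7]='n', s[8]='a' (vowel), s[9]='f'
Vowels found: 3
Result: 3


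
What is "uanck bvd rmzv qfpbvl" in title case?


Input string: 'uanck bvd rmzv qfpbvl'
Operation: capitalize first letter of each word
Word transformations: 'uanck'->'Uanck', 'bvd'->'Bvd', 'rmzv'->'Rmzv', 'qfpbvl'->'Qfpbvl'
Result: Uanck Bvd Rmzv Qfpbvl


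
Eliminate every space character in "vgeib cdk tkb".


Input string: 'vgeib cdk tkb'
Operation: remove all spaces
Words: 'vgeib', 'cdk', 'tkb'
Join without spaces: vgeibcdktkb


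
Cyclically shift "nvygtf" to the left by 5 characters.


Input: 'nvygtf', shift = 5
Operation: split at index 5 and swap parts
Front part s[0:5] = 'nvygt'
Back part s[5:] = 'f'
Rotated = back + front = 'f' + 'nvygt'
Result: fnvygt


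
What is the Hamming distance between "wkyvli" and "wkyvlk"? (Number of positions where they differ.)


String 1: 'wkyvli'
String 2: 'wkyvlk'
Compare each position: pos 0: 'w'=='w', pos 1: 'k'=='k', pos 2: 'y'=='y', pos 3: 'v'=='v', pos 4: 'l'=='l', pos 5: 'i'!='k'
Differing positions: 1
Hamming distance: 1


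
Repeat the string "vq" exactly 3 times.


Input string: 'vq'
Operation: repeat 3 times
Concatenation: 'vq' + 'vq' + 'vq'
Result: vqvqvq


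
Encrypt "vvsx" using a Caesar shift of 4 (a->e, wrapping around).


Input: 'vvsx', shift = 4
Operation: for each letter, (position + 4) mod 26
Mapping: 'v'(21+4=25)->'z', 'v'(21+4=25)->'z', 's'(18+4=22)->'w', 'x'(23+4=27, 27 mod 26=1)->'b'
Result: zzwb


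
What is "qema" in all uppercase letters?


Input string: 'qema'
Operation: convert each letter to uppercase
Mapping: 'q'->'Q', 'e'->'E', 'm'->'M', 'a'->'A'
Result: QEMA


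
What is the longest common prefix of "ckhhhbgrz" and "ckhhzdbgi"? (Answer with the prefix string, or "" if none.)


String 1: 'ckhhhbgrz'
String 2: 'ckhhzdbgi'
Compare position by position:
pos 0: 'c' vs 'c' match
pos 1: 'k' vs 'k' match
pos 2: 'h' vs 'h' match
pos 3: 'h' vs 'h' match
pos 4: 'h' vs 'z' differ -> stop
Longest common prefix: "ckhh" (length 4)


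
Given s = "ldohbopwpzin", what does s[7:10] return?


Input string: 'ldohbopwpzin'
Operation: slice [7:10]
Extract characters: s[7]='w', s[8]='p', s[9]='z'
Result: wpz


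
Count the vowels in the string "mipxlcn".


Input string: 'mipxlcn'
Operation: count vowels (a, e, i, o, u)
Scan: s[0]='m', s[1]='i' (vowel), s[2]='p', s[3]='x', s[4]='l', s[5]='c', s[6]='n'
Vowels found: 1
Result: 1


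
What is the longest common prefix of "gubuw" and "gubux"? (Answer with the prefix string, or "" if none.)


String 1: 'gubuw'
String 2: 'gubux'
Compare position by position:
pos 0: 'g' vs 'g' match
pos 1: 'u' vs 'u' match
pos 2: 'b' vs 'b' match
pos 3: 'u' vs 'u' match
pos 4: 'w' vs 'x' differ -> stop
Longest common prefix: "gubu" (length 4)


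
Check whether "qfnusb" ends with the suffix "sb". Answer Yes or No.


Input string: 'qfnusb'
Suffix to check: 'sb'
Last 2 characters of input: 'sb'
Match: True
Result: Yes


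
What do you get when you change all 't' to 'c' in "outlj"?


Input string: 'outlj'
Operation: replace 't' with 'c'
Positions of 't': 2
After replacement: ouclj


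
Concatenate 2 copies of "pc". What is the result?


Input string: 'pc'
Operation: repeat 2 times
Concatenation: 'pc' + 'pc'
Result: pcpc


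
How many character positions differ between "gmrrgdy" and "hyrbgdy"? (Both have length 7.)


String 1: 'gmrrgdy'
String 2: 'hyrbgdy'
Compare each position: pos 0: 'g'!='h', pos 1: 'm'!='y', pos 2: 'r'=='r', pos 3: 'r'!='b', pos 4: 'g'=='g', pos 5: 'd'=='d', pos 6: 'y'=='y'
Differing positions: 3
Hamming distance: 3


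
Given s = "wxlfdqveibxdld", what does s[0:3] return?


Input string: 'wxlfdqveibxdld'
Operation: slice [0:3]
Extract characters: s[0]='w', s[1]='x', s[2]='l'
Result: wxl


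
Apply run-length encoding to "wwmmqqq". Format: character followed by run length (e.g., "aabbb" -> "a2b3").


Input: 'wwmmqqq'
Operation: identify consecutive runs
Runs: 'ww' -> w2, 'mm' -> m2, 'qqq' -> q3
Encoded: w2m2q3


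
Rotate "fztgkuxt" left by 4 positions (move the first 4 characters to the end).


Input: 'fztgkuxt', shift = 4
Operation: split at index 4 and swap parts
Front part s[0:4] = 'fztg'
Back part s[4:] = 'kuxt'
Rotated = back + front = 'kuxt' + 'fztg'
Result: kuxtfztg


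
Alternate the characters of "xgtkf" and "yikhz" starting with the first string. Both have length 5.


String 1: 'xgtkf'
String 2: 'yikhz'
Operation: alternate characters
Pairs: 'x'+'y', 'g'+'i', 't'+'k', 'k'+'h', 'f'+'z'
Result: xygitkkhfz


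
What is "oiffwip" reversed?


Input string: 'oiffwip'
Operation: reverse character order
Original order: 'o' -> 'i' -> 'f' -> 'f' -> 'w' -> 'i' -> 'p'
Reversed order: 'p' -> 'i' -> 'w' -> 'f' -> 'f' -> 'i' -> 'o'
Result: piwffio


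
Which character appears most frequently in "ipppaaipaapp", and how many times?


Input: 'ipppaaipaapp'
Operation: tally each character
Counts: 'a':4, 'i':2, 'p':6
Maximum: 'p' appears 6 times


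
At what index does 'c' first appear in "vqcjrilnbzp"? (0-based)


Input string: 'vqcjrilnbzp'
Target: 'c'
Scanning left to right: s[0]='v', s[1]='q', s[2]='c'
First match at index: 2


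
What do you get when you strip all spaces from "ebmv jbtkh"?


Input string: 'ebmv jbtkh'
Operation: remove all spaces
Words: 'ebmv', 'jbtkh'
Join without spaces: ebmvjbtkh


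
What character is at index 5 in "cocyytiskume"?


Input string: 'cocyytiskume'
Operation: get character at index 5
Index mapping: s[0]='c', s[1]='o', s[2]='c', s[3]='y', s[4]='y', s[5]='t'
Result: 't'


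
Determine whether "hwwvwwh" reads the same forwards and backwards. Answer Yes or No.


Input string: 'hwwvwwh'
Reversed: 'hwwvwwh'
Compare pairs: s[0]='h' vs s[6]='h' (match), s[1]='w' vs s[5]='w' (match), s[2]='w' vs s[4]='w' (match)
Palindrome: Yes


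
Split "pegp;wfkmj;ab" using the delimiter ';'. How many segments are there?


Input string: 'pegp;wfkmj;ab'
Delimiter: ';'
Split result: 'pegp', 'wfkmj', 'ab'
Number of parts: 3


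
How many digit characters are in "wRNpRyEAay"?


Input string: 'wRNpRyEAay'
Operation: count digit characters (0-9)
Scan: 'w', 'R', 'N', 'p', 'R', 'y', 'E', 'A', 'a', 'y'
Digits found: 0
Result: 0


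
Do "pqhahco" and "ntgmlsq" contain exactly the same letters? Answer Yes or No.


String 1: 'pqhahco' -> sorted: 'achhopq'
String 2: 'ntgmlsq' -> sorted: 'glmnqst'
Compare sorted forms: 'achhopq' != 'glmnqst'
Anagram: No


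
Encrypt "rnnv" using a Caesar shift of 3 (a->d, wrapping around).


Input: 'rnnv', shift = 3
Operation: for each letter, (position + 3) mod 26
Mapping: 'r'(17+3=20)->'u', 'n'(13+3=16)->'q', 'n'(13+3=16)->'q', 'v'(21+3=24)->'y'
Result: uqqy


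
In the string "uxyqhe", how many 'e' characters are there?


Input string: 'uxyqhe'
Target character: 'e'
Scan each position: s[5]='e'
Matches found at indices: 5
Total: 1


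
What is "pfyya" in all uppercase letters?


Input string: 'pfyya'
Operation: convert each letter to uppercase
Mapping: 'p'->'P', 'f'->'F', 'y'->'Y', 'y'->'Y', 'a'->'A'
Result: PFYYA


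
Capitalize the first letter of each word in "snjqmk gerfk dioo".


Input string: 'snjqmk gerfk dioo'
Operation: capitalize first letter of each word
Word transformations: 'snjqmk'->'Snjqmk', 'gerfk'->'Gerfk', 'dioo'->'Dioo'
Result: Snjqmk Gerfk Dioo


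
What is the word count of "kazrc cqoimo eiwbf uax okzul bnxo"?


Input string: 'kazrc cqoimo eiwbf uax okzul bnxo'
Operation: split by spaces
Words found: 'kazrc', 'cqoimo', 'eiwbf', 'uax', 'okzul', 'bnxo'
Word count: 6


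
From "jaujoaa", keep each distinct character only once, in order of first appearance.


Input: 'jaujoaa'
Operation: keep first occurrence of each character
Scan: s[0]='j' new -> keep; s[1]='a' new -> keep; s[2]='u' new -> keep; s[3]='j' seen -> skip; s[4]='o' new -> keep; s[5]='a' seen -> skip; s[6]='a' seen -> skip
Result: jauo


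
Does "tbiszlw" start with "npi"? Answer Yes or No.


Input string: 'tbiszlw'
Prefix to check: 'npi'
First 3 characters of input: 'tbi'
Match: False
Result: No


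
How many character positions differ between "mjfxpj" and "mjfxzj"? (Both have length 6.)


String 1: 'mjfxpj'
String 2: 'mjfxzj'
Compare each position: pos 0: 'm'=='m', pos 1: 'j'=='j', pos 2: 'f'=='f', pos 3: 'x'=='x', pos 4: 'p'!='z', pos 5: 'j'=='j'
Differing positions: 1
Hamming distance: 1


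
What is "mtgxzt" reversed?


Input string: 'mtgxzt'
Operation: reverse character order
Original order: 'm' -> 't' -> 'g' -> 'x' -> 'z' -> 't'
Reversed order: 't' -> 'z' -> 'x' -> 'g' -> 't' -> 'm'
Result: tzxgtm


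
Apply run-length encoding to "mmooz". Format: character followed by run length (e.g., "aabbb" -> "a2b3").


Input: 'mmooz'
Operation: identify consecutive runs
Runs: 'mm' -> m2, 'oo' -> o2, 'z' -> z1
Encoded: m2o2z1


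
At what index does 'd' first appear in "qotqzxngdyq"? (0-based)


Input string: 'qotqzxngdyq'
Target: 'd'
Scanning left to right: s[0]='q', s[1]='o', s[2]='t', s[3]='q', s[4]='z', s[5]='x', s[6]='n', s[7]='g', s[8]='d'
First match at index: 8


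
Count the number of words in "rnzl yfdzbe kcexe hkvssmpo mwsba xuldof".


Input string: 'rnzl yfdzbe kcexe hkvssmpo mwsba xuldof'
Operation: split by spaces
Words found: 'rnzl', 'yfdzbe', 'kcexe', 'hkvssmpo', 'mwsba', 'xuldof'
Word count: 6


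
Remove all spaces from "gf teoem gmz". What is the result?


Input string: 'gf teoem gmz'
Operation: remove all spaces
Words: 'gf', 'teoem', 'gmz'
Join without spaces: gfteoemgmz


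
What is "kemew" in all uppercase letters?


Input string: 'kemew'
Operation: convert each letter to uppercase
Mapping: 'k'->'K', 'e'->'E', 'm'->'M', 'e'->'E', 'w'->'W'
Result: KEMEW


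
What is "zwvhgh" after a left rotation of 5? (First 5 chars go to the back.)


Input: 'zwvhgh', shift = 5
Operation: split at index 5 and swap parts
Front part s[0:5] = 'zwvhg'
Back part s[5:] = 'h'
Rotated = back + front = 'h' + 'zwvhg'
Result: hzwvhg


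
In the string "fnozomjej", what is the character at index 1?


Input string: 'fnozomjej'
Operation: get character at index 1
Index mapping: s[0]='f', s[1]='n'
Result: 'n'


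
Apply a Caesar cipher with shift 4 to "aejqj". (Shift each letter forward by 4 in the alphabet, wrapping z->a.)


Input: 'aejqj', shift = 4
Operation: for each letter, (position + 4) mod 26
Mapping: 'a'(0+4=4)->'e', 'e'(4+4=8)->'i', 'j'(9+4=13)->'n', 'q'(16+4=20)->'u', 'j'(9+4=13)->'n'
Result: einun


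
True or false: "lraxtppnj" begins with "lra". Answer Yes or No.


Input string: 'lraxtppnj'
Prefix to check: 'lra'
First 3 characters of input: 'lra'
Match: True
Result: Yes


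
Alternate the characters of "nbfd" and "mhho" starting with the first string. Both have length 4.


String 1: 'nbfd'
String 2: 'mhho'
Operation: alternate characters
Pairs: 'n'+'m', 'b'+'h', 'f'+'h', 'd'+'o'
Result: nmbhfhdo


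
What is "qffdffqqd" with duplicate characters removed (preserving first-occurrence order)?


Input: 'qffdffqqd'
Operation: keep first occurrence of each character
Scan: s[0]='q' new -> keep; s[1]='f' new -> keep; s[2]='f' seen -> skip; s[3]='d' new -> keep; s[4]='f' seen -> skip; s[5]='f' seen -> skip; s[6]='q' seen -> skip; s[7]='q' seen -> skip; s[8]='d' seen -> skip
Result: qfd


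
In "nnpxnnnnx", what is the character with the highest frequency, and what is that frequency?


Input: 'nnpxnnnnx'
Operation: tally each character
Counts: 'n':6, 'p':1, 'x':2
Maximum: 'n' appears 6 times


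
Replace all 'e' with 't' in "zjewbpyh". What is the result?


Input string: 'zjewbpyh'
Operation: replace 'e' with 't'
Positions of 'e': 2
After replacement: zjtwbpyh


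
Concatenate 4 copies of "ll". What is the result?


Input string: 'll'
Operation: repeat 4 times
Concatenation: 'll' + 'll' + 'll' + 'll'
Result: llllllll


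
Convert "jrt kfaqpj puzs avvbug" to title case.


Input string: 'jrt kfaqpj puzs avvbug'
Operation: capitalize first letter of each word
Word transformations: 'jrt'->'Jrt', 'kfaqpj'->'Kfaqpj', 'puzs'->'Puzs', 'avvbug'->'Avvbug'
Result: Jrt Kfaqpj Puzs Avvbug


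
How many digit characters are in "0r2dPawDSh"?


Input string: '0r2dPawDSh'
Operation: count digit characters (0-9)
Scan: '0'(digit), 'r', '2'(digit), 'd', 'P', 'a', 'w', 'D', 'S', 'h'
Digits found: 2
Result: 2


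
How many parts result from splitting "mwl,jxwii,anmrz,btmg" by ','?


Input string: 'mwl,jxwii,anmrz,btmg'
Delimiter: ','
Split result: 'mwl', 'jxwii', 'anmrz', 'btmg'
Number of parts: 4


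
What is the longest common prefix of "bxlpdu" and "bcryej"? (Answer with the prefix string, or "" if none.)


String 1: 'bxlpdu'
String 2: 'bcryej'
Compare position by position:
pos 0: 'b' vs 'b' match
pos 1: 'x' vs 'c' differ -> stop
Longest common prefix: "b" (length 1)


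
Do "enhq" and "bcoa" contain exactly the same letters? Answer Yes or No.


String 1: 'enhq' -> sorted: 'ehnq'
String 2: 'bcoa' -> sorted: 'abco'
Compare sorted forms: 'ehnq' != 'abco'
Anagram: No


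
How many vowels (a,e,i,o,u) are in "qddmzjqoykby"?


Input string: 'qddmzjqoykby'
Operation: count vowels (a, e, i, o, u)
Scan: s[0]='q', s[1]='d', s[2]='d', s[3]='m', s[4]='z', s[5]='j', s[6]='q', s[7]='o' (vowel), s[8]='y', s[9]='k', s[10]='b', s[11]='y'
Vowels found: 1
Result: 1


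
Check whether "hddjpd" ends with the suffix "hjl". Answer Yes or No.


Input string: 'hddjpd'
Suffix to check: 'hjl'
Last 3 characters of input: 'jpd'
Match: False
Result: No


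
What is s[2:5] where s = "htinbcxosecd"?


Input string: 'htinbcxosecd'
Operation: slice [2:5]
Extract characters: s[2]='i', s[3]='n', s[4]='b'
Result: inb


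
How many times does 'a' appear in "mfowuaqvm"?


Input string: 'mfowuaqvm'
Target character: 'a'
Scan each position: s[5]='a'
Matches found at indices: 5
Total: 1


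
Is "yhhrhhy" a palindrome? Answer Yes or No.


Input string: 'yhhrhhy'
Reversed: 'yhhrhhy'
Compare pairs: s[0]='y' vs s[6]='y' (match), s[1]='h' vs s[5]='h' (match), s[2]='h' vs s[4]='h' (match)
Palindrome: Yes


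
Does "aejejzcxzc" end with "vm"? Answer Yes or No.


Input string: 'aejejzcxzc'
Suffix to check: 'vm'
Last 2 characters of input: 'zc'
Match: False
Result: No


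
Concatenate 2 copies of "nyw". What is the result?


Input string: 'nyw'
Operation: repeat 2 times
Concatenation: 'nyw' + 'nyw'
Result: nywnyw


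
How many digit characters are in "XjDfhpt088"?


Input string: 'XjDfhpt088'
Operation: count digit characters (0-9)
Scan: 'X', 'j', 'D', 'f', 'h', 'p', 't', '0'(digit), '8'(digit), '8'(digit)
Digits found: 3
Result: 3


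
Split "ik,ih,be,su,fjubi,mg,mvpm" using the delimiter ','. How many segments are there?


Input string: 'ik,ih,be,su,fjubi,mg,mvpm'
Delimiter: ','
Split result: 'ik', 'ih', 'be', 'su', 'fjubi', 'mg', 'mvpm'
Number of parts: 7


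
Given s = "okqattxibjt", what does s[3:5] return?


Input string: 'okqattxibjt'
Operation: slice [3:5]
Extract characters: s[3]='a', s[4]='t'
Result: at


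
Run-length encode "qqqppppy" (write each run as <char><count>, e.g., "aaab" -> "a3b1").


Input: 'qqqppppy'
Operation: identify consecutive runs
Runs: 'qqq' -> q3, 'pppp' -> p4, 'y' -> y1
Encoded: q3p4y1


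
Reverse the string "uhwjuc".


Input string: 'uhwjuc'
Operation: reverse character order
Original order: 'u' -> 'h' -> 'w' -> 'j' -> 'u' -> 'c'
Reversed order: 'c' -> 'u' -> 'j' -> 'w' -> 'h' -> 'u'
Result: cujwhu


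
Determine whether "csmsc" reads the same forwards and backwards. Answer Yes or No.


Input string: 'csmsc'
Reversed: 'csmsc'
Compare pairs: s[0]='c' vs s[4]='c' (match), s[1]='s' vs s[3]='s' (match)
Palindrome: Yes


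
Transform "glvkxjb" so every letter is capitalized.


Input string: 'glvkxjb'
Operation: convert each letter to uppercase
Mapping: 'g'->'G', 'l'->'L', 'v'->'V', 'k'->'K', 'x'->'X', 'j'->'J', 'b'->'B'
Result: GLVKXJB


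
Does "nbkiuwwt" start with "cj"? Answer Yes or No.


Input string: 'nbkiuwwt'
Prefix to check: 'cj'
First 2 characters of input: 'nb'
Match: False
Result: No


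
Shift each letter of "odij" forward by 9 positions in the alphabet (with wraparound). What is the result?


Input: 'odij', shift = 9
Operation: for each letter, (position + 9) mod 26
Mapping: 'o'(14+9=23)->'x', 'd'(3+9=12)->'m', 'i'(8+9=17)->'r', 'j'(9+9=18)->'s'
Result: xmrs


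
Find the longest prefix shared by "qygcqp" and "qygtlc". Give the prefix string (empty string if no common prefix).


String 1: 'qygcqp'
String 2: 'qygtlc'
Compare position by position:
pos 0: 'q' vs 'q' match
pos 1: 'y' vs 'y' match
pos 2: 'g' vs 'g' match
pos 3: 'c' vs 't' differ -> stop
Longest common prefix: "qyg" (length 3)


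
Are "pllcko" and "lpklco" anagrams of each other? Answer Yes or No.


String 1: 'pllcko' -> sorted: 'ckllop'
String 2: 'lpklco' -> sorted: 'ckllop'
Compare sorted forms: 'ckllop' == 'ckllop'
Anagram: Yes


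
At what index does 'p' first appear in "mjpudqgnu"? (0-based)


Input string: 'mjpudqgnu'
Target: 'p'
Scanning left to right: s[0]='m', s[1]='j', s[2]='p'
First match at index: 2


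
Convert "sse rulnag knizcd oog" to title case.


Input string: 'sse rulnag knizcd oog'
Operation: capitalize first letter of each word
Word transformations: 'sse'->'Sse', 'rulnag'->'Rulnag', 'knizcd'->'Knizcd', 'oog'->'Oog'
Result: Sse Rulnag Knizcd Oog


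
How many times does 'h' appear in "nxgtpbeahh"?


Input string: 'nxgtpbeahh'
Target character: 'h'
Scan each position: s[8]='h', s[9]='h'
Matches found at indices: 8, 9
Total: 2


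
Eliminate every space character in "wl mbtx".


Input string: 'wl mbtx'
Operation: remove all spaces
Words: 'wl', 'mbtx'
Join without spaces: wlmbtx


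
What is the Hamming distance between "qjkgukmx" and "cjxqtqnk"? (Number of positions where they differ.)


String 1: 'qjkgukmx'
String 2: 'cjxqtqnk'
Compare each position: pos 0: 'q'!='c', pos 1: 'j'=='j', pos 2: 'k'!='x', pos 3: 'g'!='q', pos 4: 'u'!='t', pos 5: 'k'!='q', pos 6: 'm'!='n', pos 7: 'x'!='k'
Differing positions: 7
Hamming distance: 7


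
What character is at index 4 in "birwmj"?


Input string: 'birwmj'
Operation: get character at index 4
Index mapping: s[0]='b', s[1]='i', s[2]='r', s[3]='w', s[4]='m'
Result: 'm'


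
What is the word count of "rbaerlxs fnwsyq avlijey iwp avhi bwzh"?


Input string: 'rbaerlxs fnwsyq avlijey iwp avhi bwzh'
Operation: split by spaces
Words found: 'rbaerlxs', 'fnwsyq', 'avlijey', 'iwp', 'avhi', 'bwzh'
Word count: 6


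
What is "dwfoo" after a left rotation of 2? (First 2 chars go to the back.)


Input: 'dwfoo', shift = 2
Operation: split at index 2 and swap parts
Front part s[0:2] = 'dw'
Back part s[2:] = 'foo'
Rotated = back + front = 'foo' + 'dw'
Result: foodw


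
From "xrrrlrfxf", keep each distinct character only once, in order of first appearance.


Input: 'xrrrlrfxf'
Operation: keep first occurrence of each character
Scan: s[0]='x' new -> keep; s[1]='r' new -> keep; s[2]='r' seen -> skip; s[3]='r' seen -> skip; s[4]='l' new -> keep; s[5]='r' seen -> skip; s[6]='f' new -> keep; s[7]='x' seen -> skip; s[8]='f' seen -> skip
Result: xrlf


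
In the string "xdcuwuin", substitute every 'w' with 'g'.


Input string: 'xdcuwuin'
Operation: replace 'w' with 'g'
Positions of 'w': 4
After replacement: xdcuguin


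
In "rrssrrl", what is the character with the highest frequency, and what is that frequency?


Input: 'rrssrrl'
Operation: tally each character
Counts: 'l':1, 'r':4, 's':2
Maximum: 'r' appears 4 times


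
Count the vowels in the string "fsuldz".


Input string: 'fsuldz'
Operation: count vowels (a, e, i, o, u)
Scan: s[0]='f', s[1]='s', s[2]='u' (vowel), s[3]='l', s[4]='d', s[5]='z'
Vowels found: 1
Result: 1


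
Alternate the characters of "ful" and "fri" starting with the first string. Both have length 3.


String 1: 'ful'
String 2: 'fri'
Operation: alternate characters
Pairs: 'f'+'f', 'u'+'r', 'l'+'i'
Result: ffurli


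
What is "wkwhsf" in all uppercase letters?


Input string: 'wkwhsf'
Operation: convert each letter to uppercase
Mapping: 'w'->'W', 'k'->'K', 'w'->'W', 'h'->'H', 's'->'S', 'f'->'F'
Result: WKWHSF


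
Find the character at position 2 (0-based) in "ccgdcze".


Input string: 'ccgdcze'
Operation: get character at index 2
Index mapping: s[0]='c', s[1]='c', s[2]='g'
Result: 'g'


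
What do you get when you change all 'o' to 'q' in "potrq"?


Input string: 'potrq'
Operation: replace 'o' with 'q'
Positions of 'o': 1
After replacement: pqtrq


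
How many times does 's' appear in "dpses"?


Input string: 'dpses'
Target character: 's'
Scan each position: s[2]='s', s[4]='s'
Matches found at indices: 2, 4
Total: 2


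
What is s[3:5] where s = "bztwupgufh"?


Input string: 'bztwupgufh'
Operation: slice [3:5]
Extract characters: s[3]='w', s[4]='u'
Result: wu


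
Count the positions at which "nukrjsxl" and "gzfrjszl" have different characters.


String 1: 'nukrjsxl'
String 2: 'gzfrjszl'
Compare each position: pos 0: 'n'!='g', pos 1: 'u'!='z', pos 2: 'k'!='f', pos 3: 'r'=='r', pos 4: 'j'=='j', pos 5: 's'=='s', pos 6: 'x'!='z', pos 7: 'l'=='l'
Differing positions: 4
Hamming distance: 4


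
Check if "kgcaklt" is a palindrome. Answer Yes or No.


Input string: 'kgcaklt'
Reversed: 'tlkacgk'
Compare pairs: s[0]='k' vs s[6]='t' (mismatch), s[1]='g' vs s[5]='l' (mismatch), s[2]='c' vs s[4]='k' (mismatch)
Palindrome: No


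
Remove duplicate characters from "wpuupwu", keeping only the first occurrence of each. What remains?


Input: 'wpuupwu'
Operation: keep first occurrence of each character
Scan: s[0]='w' new -> keep; s[1]='p' new -> keep; s[2]='u' new -> keep; s[3]='u' seen -> skip; s[4]='p' seen -> skip; s[5]='w' seen -> skip; s[6]='u' seen -> skip
Result: wpu


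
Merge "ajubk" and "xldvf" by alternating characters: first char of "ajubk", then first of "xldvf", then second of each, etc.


String 1: 'ajubk'
String 2: 'xldvf'
Operation: alternate characters
Pairs: 'a'+'x', 'j'+'l', 'u'+'d', 'b'+'v', 'k'+'f'
Result: axjludbvkf
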